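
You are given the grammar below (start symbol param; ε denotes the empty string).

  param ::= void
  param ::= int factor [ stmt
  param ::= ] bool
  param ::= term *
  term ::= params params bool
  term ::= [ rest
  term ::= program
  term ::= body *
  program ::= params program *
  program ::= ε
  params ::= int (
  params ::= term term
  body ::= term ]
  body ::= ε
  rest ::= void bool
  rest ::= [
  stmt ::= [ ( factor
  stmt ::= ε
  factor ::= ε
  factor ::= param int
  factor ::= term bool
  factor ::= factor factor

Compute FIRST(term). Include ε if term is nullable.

From term ::= params params bool: params, params nullable, take FIRST(params) ∪ FIRST(params) ∪ {bool} = { *, [, ], bool, int }.
term ::= [ rest contributes {[}.
From term ::= program: add FIRST(program) = { *, [, ], bool, int, ε } (including ε since program is nullable).
From term ::= body *: body nullable, take FIRST(body) ∪ {*} = { *, [, ], bool, int }.
Union: FIRST(term) = { *, [, ], bool, int, ε }.

{ *, [, ], bool, int, ε }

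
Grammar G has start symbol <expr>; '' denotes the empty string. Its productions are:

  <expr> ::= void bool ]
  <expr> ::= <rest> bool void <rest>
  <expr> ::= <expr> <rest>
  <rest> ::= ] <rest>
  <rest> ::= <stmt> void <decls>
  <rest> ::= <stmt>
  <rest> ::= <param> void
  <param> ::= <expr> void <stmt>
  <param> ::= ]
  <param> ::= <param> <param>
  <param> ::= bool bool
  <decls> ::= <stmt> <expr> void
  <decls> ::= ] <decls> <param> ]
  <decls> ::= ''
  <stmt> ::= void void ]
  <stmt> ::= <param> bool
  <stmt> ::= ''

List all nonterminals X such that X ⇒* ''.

Directly nullable (have an ''-production): <decls>, <stmt>.
<rest> ::= <stmt> with every symbol nullable, so <rest> is nullable.
No other nonterminal has a production whose RHS symbols are all nullable.

{ <decls>, <rest>, <stmt> }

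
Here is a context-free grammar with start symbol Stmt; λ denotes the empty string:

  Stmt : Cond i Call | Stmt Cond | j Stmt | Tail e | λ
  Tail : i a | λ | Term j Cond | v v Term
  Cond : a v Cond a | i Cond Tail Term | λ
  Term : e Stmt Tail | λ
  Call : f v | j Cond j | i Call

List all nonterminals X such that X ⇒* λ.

Directly nullable (have an λ-production): Stmt, Tail, Cond, Term.
No other nonterminal has a production whose RHS symbols are all nullable.

{ Cond, Stmt, Tail, Term }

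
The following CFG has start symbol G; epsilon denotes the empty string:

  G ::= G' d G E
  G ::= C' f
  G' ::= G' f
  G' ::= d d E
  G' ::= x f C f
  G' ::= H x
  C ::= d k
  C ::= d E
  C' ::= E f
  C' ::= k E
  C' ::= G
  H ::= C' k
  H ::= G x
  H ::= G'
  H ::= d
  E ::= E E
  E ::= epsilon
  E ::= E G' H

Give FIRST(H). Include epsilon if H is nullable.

From H ::= C' k: add FIRST(C') = { d, f, k, x }.
From H ::= G x: add FIRST(G) = { d, f, k, x }.
From H ::= G': add FIRST(G') = { d, f, k, x }.
H ::= d contributes {d}.
Union: FIRST(H) = { d, f, k, x }.

{ d, f, k, x }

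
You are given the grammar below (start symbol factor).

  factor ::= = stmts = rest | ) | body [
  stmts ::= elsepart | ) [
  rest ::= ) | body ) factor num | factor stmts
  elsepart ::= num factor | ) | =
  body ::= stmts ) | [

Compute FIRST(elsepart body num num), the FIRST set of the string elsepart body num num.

{ ), =, num }

Add FIRST(elsepart) = { ), =, num }; elsepart is not nullable, stop.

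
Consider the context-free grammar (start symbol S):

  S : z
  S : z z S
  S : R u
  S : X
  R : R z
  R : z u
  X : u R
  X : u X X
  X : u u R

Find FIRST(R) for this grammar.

{ z }

From R : R z: add FIRST(R) = { z }.
R : z u contributes {z}.
Union: FIRST(R) = { z }.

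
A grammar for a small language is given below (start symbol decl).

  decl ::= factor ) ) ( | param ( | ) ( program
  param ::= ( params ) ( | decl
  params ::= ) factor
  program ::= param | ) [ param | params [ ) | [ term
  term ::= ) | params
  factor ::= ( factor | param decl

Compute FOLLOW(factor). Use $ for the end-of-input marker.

In decl ::= factor ) ) (: add FIRST() ) () = { ) }.
In params ::= ) factor: factor is at the end, add FOLLOW(params) = { $, (, ), [ }.
In factor ::= ( factor: factor is at the end, add FOLLOW(factor) = { $, (, ), [ }.
Union: FOLLOW(factor) = { $, (, ), [ }.

{ $, (, ), [ }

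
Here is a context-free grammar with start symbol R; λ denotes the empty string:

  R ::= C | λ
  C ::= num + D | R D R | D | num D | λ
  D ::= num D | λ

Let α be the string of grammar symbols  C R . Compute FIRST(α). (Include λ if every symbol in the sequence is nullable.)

Add FIRST(C)\{λ} = { num }; C is nullable, continue.
Add FIRST(R)\{λ} = { num }; R is nullable, continue.
Every symbol is nullable, so include λ.

{ num, λ }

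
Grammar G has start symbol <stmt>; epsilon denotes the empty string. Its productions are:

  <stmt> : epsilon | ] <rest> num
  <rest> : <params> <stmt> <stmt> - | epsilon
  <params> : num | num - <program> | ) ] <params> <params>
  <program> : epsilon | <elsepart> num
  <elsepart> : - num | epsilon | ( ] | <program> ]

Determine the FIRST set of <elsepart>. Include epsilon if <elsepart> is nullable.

{ (, -, ], num, epsilon }

<elsepart> : - num contributes {-}.
<elsepart> : epsilon contributes epsilon.
<elsepart> : ( ] contributes {(}.
From <elsepart> : <program> ]: <program> nullable, take FIRST(<program>) ∪ {]} = { (, -, ], num }.
Union: FIRST(<elsepart>) = { (, -, ], num, epsilon }.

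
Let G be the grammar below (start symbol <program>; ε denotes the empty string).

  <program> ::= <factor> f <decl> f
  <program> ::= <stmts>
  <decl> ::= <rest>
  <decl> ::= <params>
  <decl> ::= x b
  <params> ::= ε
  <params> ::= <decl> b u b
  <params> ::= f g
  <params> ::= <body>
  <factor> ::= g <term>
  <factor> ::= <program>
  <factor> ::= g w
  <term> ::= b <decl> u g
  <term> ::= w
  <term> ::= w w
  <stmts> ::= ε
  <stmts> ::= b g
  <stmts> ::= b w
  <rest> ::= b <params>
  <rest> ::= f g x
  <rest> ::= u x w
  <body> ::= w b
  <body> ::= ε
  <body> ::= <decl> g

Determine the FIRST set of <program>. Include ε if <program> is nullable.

{ b, f, g, ε }

From <program> ::= <factor> f <decl> f: <factor> nullable, take FIRST(<factor>) ∪ {f} = { b, f, g }.
From <program> ::= <stmts>: add FIRST(<stmts>) = { b, ε } (including ε since <stmts> is nullable).
Union: FIRST(<program>) = { b, f, g, ε }.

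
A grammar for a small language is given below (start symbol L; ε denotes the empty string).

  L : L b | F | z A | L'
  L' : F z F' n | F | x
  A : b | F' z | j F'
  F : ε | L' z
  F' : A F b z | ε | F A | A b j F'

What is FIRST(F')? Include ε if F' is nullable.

{ b, j, x, z, ε }

From F' : A F b z: add FIRST(A) = { b, j, x, z }.
F' : ε contributes ε.
From F' : F A: F nullable, take FIRST(F) ∪ FIRST(A) = { b, j, x, z }.
From F' : A b j F': add FIRST(A) = { b, j, x, z }.
Union: FIRST(F') = { b, j, x, z, ε }.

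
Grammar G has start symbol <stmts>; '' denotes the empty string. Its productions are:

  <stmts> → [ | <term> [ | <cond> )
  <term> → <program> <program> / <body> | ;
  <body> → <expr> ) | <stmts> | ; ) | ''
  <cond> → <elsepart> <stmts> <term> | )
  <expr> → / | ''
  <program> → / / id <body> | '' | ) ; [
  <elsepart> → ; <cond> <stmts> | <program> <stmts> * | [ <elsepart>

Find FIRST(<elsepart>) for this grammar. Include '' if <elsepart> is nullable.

<elsepart> → ; <cond> <stmts> contributes {;}.
From <elsepart> → <program> <stmts> *: <program> nullable, take FIRST(<program>) ∪ FIRST(<stmts>) = { ), /, ;, [ }.
<elsepart> → [ <elsepart> contributes {[}.
Union: FIRST(<elsepart>) = { ), /, ;, [ }.

{ ), /, ;, [ }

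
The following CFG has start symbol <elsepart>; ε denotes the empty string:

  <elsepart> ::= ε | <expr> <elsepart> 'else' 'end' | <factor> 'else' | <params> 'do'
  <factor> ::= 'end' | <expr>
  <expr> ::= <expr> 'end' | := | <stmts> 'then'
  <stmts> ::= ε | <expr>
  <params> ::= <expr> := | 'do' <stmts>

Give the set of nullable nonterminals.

{ <elsepart>, <stmts> }

Directly nullable (have an ε-production): <elsepart>, <stmts>.
No other nonterminal has a production whose RHS symbols are all nullable.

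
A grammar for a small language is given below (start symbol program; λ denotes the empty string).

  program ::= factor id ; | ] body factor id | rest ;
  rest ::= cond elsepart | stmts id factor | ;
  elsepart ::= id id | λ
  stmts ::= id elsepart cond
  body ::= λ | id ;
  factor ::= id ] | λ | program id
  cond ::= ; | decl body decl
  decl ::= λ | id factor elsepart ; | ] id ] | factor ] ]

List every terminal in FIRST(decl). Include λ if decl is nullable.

{ ;, ], id, λ }

decl ::= λ contributes λ.
decl ::= id factor elsepart ; contributes {id}.
decl ::= ] id ] contributes {]}.
From decl ::= factor ] ]: factor nullable, take FIRST(factor) ∪ {]} = { ;, ], id }.
Union: FIRST(decl) = { ;, ], id, λ }.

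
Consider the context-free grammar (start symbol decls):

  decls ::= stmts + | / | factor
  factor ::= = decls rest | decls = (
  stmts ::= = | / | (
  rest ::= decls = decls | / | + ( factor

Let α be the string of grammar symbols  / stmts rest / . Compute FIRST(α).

{ / }

/ is a terminal; add {/} and stop.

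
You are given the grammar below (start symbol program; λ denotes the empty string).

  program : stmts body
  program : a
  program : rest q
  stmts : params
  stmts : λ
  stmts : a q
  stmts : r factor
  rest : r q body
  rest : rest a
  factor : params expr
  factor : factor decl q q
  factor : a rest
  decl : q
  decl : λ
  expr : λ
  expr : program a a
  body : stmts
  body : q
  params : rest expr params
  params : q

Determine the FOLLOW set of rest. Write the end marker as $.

In program : rest q: add FIRST(q) = { q }.
In rest : rest a: add FIRST(a) = { a }.
In factor : a rest: rest is at the end, add FOLLOW(factor) = { $, a, q, r }.
In params : rest expr params: add FIRST(expr params) = { a, q, r }.
Union: FOLLOW(rest) = { $, a, q, r }.

{ $, a, q, r }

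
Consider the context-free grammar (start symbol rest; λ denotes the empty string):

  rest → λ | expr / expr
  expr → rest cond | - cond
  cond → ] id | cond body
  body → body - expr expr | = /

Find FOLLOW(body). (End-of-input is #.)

{ #, -, /, =, ] }

In cond → cond body: body is at the end, add FOLLOW(cond) = { #, -, /, =, ] }.
In body → body - expr expr: add FIRST(- expr expr) = { - }.
Union: FOLLOW(body) = { #, -, /, =, ] }.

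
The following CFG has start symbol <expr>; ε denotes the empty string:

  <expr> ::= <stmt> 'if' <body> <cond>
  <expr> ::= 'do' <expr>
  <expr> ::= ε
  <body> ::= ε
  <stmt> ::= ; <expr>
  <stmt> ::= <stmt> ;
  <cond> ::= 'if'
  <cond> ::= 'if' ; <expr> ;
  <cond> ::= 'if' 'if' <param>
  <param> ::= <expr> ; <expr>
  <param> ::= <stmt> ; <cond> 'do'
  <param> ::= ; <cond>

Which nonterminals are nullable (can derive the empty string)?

Directly nullable (have an ε-production): <expr>, <body>.
No other nonterminal has a production whose RHS symbols are all nullable.

{ <body>, <expr> }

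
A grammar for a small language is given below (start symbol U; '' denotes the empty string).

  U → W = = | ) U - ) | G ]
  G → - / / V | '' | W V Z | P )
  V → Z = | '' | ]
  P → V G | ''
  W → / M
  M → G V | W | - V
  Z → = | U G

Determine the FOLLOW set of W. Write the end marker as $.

{ ), -, /, =, ] }

In U → W = =: add FIRST(= =) = { = }.
In G → W V Z: add FIRST(V Z) = { ), -, /, =, ] }.
In M → W: W is at the end, add FOLLOW(M) = { ), -, /, =, ] }.
Union: FOLLOW(W) = { ), -, /, =, ] }.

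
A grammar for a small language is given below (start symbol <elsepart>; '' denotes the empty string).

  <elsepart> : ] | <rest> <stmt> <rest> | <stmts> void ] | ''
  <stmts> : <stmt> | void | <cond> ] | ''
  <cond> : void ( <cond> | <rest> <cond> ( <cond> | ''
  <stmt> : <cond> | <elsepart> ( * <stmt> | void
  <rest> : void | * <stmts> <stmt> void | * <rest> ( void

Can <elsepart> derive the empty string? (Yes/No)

Yes

<elsepart> has an ''-production, so <elsepart> ⇒ ''.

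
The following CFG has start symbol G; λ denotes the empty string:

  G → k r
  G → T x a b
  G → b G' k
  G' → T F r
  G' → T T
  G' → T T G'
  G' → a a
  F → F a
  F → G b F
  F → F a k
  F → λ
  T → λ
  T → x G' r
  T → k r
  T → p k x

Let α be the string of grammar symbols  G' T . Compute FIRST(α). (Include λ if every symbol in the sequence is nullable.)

Add FIRST(G')\{λ} = { a, b, k, p, r, x }; G' is nullable, continue.
Add FIRST(T)\{λ} = { k, p, x }; T is nullable, continue.
Every symbol is nullable, so include λ.

{ a, b, k, p, r, x, λ }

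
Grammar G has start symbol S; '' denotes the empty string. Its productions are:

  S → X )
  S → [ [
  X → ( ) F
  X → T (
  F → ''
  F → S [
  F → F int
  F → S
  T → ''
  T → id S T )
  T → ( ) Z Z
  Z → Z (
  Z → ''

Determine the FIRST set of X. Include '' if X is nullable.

X → ( ) F contributes {(}.
From X → T (: T nullable, take FIRST(T) ∪ {(} = { (, id }.
Union: FIRST(X) = { (, id }.

{ (, id }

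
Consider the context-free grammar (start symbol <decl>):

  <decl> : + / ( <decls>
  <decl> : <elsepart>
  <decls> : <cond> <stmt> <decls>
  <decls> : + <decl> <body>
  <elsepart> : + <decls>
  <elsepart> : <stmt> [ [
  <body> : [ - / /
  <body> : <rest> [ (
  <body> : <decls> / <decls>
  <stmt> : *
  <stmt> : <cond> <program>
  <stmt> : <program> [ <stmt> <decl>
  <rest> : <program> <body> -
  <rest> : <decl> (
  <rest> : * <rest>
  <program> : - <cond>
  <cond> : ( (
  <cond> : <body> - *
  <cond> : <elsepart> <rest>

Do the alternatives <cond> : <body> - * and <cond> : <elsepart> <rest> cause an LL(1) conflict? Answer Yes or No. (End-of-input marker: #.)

FIRST(<body> - *) = { (, *, +, -, [ } and FIRST(<elsepart> <rest>) = { (, *, +, -, [ }.
Both contain (, so the two alternatives are not disjoint — LL(1) conflict.

Yes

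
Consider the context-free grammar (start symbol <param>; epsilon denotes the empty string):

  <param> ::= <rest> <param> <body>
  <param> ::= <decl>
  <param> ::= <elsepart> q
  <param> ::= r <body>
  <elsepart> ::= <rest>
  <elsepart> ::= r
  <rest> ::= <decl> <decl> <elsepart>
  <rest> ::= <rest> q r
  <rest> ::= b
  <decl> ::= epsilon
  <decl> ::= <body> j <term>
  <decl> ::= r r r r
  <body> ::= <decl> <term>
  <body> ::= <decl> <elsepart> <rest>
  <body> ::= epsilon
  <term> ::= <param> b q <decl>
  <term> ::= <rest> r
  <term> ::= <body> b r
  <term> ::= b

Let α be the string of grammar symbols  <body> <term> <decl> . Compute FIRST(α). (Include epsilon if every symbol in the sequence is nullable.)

Add FIRST(<body>)\{epsilon} = { b, j, r }; <body> is nullable, continue.
Add FIRST(<term>) = { b, j, r }; <term> is not nullable, stop.

{ b, j, r }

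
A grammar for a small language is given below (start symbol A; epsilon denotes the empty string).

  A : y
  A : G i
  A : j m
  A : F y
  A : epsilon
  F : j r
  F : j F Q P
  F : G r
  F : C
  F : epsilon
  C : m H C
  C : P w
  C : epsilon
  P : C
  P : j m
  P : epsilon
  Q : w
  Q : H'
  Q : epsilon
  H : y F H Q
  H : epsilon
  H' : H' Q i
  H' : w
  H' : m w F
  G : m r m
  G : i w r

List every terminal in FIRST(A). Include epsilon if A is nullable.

{ i, j, m, w, y, epsilon }

A : y contributes {y}.
From A : G i: add FIRST(G) = { i, m }.
A : j m contributes {j}.
From A : F y: F nullable, take FIRST(F) ∪ {y} = { i, j, m, w, y }.
A : epsilon contributes epsilon.
Union: FIRST(A) = { i, j, m, w, y, epsilon }.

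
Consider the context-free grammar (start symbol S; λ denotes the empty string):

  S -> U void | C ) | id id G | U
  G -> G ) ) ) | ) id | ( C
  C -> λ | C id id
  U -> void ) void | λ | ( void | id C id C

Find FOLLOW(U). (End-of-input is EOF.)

{ EOF, void }

In S -> U void: add FIRST(void) = { void }.
In S -> U: U is at the end, add FOLLOW(S) = { EOF }.
Union: FOLLOW(U) = { EOF, void }.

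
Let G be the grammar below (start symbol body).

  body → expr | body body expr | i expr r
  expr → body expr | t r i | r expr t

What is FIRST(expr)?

From expr → body expr: add FIRST(body) = { i, r, t }.
expr → t r i contributes {t}.
expr → r expr t contributes {r}.
Union: FIRST(expr) = { i, r, t }.

{ i, r, t }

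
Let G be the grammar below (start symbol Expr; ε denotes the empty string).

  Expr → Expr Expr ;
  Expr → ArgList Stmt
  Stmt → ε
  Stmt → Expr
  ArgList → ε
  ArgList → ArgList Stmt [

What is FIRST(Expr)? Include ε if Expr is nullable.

{ ;, [, ε }

From Expr → Expr Expr ;: Expr, Expr nullable, take FIRST(Expr) ∪ FIRST(Expr) ∪ {;} = { ;, [ }.
From Expr → ArgList Stmt: ArgList, Stmt nullable, take FIRST(ArgList) ∪ FIRST(Stmt) = { ;, [ }; also ε since the whole RHS is nullable.
Union: FIRST(Expr) = { ;, [, ε }.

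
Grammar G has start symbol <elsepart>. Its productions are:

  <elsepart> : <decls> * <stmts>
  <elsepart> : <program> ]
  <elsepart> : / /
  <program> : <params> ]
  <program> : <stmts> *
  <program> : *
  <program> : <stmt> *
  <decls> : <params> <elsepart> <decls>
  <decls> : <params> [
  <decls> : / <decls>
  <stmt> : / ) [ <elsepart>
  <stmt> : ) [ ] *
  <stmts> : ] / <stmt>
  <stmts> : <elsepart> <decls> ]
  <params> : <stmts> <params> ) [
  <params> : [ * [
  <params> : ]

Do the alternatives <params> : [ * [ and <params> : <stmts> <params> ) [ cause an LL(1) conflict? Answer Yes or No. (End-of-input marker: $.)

FIRST([ * [) = { [ } and FIRST(<stmts> <params> ) [) = { ), *, /, [, ] }.
Both contain [, so the two alternatives are not disjoint — LL(1) conflict.

Yes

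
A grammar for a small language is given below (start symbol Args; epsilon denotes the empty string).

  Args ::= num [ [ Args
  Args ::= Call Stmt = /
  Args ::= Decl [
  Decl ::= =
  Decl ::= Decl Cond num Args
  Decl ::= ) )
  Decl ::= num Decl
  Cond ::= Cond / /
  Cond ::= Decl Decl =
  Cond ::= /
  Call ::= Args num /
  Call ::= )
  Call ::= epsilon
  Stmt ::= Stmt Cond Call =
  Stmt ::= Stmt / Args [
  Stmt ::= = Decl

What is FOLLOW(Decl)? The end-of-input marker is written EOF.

In Args ::= Decl [: add FIRST([) = { [ }.
In Decl ::= Decl Cond num Args: add FIRST(Cond num Args) = { ), /, =, num }.
In Decl ::= num Decl: Decl is at the end, add FOLLOW(Decl) = { ), /, =, [, num }.
In Cond ::= Decl Decl =: add FIRST(Decl =) = { ), =, num }.
In Cond ::= Decl Decl =: add FIRST(=) = { = }.
In Stmt ::= = Decl: Decl is at the end, add FOLLOW(Stmt) = { ), /, =, num }.
Union: FOLLOW(Decl) = { ), /, =, [, num }.

{ ), /, =, [, num }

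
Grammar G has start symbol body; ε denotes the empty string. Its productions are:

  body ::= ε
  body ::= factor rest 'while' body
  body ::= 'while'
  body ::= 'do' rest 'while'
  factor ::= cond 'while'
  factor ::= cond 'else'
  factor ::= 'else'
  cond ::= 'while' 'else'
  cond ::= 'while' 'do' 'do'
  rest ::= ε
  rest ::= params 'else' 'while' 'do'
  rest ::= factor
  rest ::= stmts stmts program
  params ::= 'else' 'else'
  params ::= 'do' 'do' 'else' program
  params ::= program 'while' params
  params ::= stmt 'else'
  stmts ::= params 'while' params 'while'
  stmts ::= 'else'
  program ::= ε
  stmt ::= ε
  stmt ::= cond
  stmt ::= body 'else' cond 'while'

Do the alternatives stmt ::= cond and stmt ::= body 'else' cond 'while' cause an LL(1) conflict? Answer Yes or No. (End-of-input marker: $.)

FIRST(cond) = { 'while' } and FIRST(body 'else' cond 'while') = { 'do', 'else', 'while' }.
Both contain 'while', so the two alternatives are not disjoint — LL(1) conflict.

Yes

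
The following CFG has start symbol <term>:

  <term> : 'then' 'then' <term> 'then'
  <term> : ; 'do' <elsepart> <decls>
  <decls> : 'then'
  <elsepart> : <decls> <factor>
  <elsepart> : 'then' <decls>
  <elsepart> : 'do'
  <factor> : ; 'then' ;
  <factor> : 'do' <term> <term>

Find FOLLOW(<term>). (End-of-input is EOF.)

{ EOF, 'then', ; }

<term> is the start symbol, so EOF ∈ FOLLOW(<term>).
In <term> : 'then' 'then' <term> 'then': add FIRST('then') = { 'then' }.
In <factor> : 'do' <term> <term>: add FIRST(<term>) = { 'then', ; }.
In <factor> : 'do' <term> <term>: <term> is at the end, add FOLLOW(<factor>) = { 'then' }.
Union: FOLLOW(<term>) = { EOF, 'then', ; }.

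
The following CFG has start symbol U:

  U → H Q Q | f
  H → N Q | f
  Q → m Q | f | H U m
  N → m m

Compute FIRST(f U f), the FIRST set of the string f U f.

f is a terminal; add {f} and stop.

{ f }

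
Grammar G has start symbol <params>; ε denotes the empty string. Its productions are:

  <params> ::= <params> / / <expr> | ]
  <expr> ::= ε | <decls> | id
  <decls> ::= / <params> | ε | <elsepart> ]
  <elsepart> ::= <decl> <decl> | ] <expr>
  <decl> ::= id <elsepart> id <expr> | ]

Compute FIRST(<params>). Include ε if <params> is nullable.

{ ] }

From <params> ::= <params> / / <expr>: add FIRST(<params>) = { ] }.
<params> ::= ] contributes {]}.
Union: FIRST(<params>) = { ] }.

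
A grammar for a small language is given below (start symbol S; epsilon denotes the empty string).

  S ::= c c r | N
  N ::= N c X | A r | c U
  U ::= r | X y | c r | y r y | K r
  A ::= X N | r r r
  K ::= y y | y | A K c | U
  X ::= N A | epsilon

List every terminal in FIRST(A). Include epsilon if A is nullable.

{ c, r }

From A ::= X N: X nullable, take FIRST(X) ∪ FIRST(N) = { c, r }.
A ::= r r r contributes {r}.
Union: FIRST(A) = { c, r }.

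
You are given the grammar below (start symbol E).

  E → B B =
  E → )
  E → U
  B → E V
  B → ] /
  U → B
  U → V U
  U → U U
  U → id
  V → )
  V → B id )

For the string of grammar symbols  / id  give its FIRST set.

/ is a terminal; add {/} and stop.

{ / }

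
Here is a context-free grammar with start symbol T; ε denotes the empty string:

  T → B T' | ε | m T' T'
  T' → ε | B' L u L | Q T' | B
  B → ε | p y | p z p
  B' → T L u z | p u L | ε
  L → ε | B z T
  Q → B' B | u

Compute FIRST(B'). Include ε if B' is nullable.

From B' → T L u z: T, L nullable, take FIRST(T) ∪ FIRST(L) ∪ {u} = { m, p, u, z }.
B' → p u L contributes {p}.
B' → ε contributes ε.
Union: FIRST(B') = { m, p, u, z, ε }.

{ m, p, u, z, ε }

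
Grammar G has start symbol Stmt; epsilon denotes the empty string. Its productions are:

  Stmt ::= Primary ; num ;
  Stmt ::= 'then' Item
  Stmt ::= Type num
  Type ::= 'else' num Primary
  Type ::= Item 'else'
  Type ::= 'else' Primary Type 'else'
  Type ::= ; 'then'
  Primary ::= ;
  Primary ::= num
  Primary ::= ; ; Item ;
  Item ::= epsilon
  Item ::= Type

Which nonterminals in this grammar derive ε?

{ Item }

Directly nullable (have an epsilon-production): Item.
No other nonterminal has a production whose RHS symbols are all nullable.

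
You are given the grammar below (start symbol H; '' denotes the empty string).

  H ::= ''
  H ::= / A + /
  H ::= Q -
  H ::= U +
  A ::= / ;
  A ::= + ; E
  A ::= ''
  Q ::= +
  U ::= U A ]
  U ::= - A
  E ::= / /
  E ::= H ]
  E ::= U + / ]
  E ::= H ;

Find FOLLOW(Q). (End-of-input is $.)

{ - }

In H ::= Q -: add FIRST(-) = { - }.
Union: FOLLOW(Q) = { - }.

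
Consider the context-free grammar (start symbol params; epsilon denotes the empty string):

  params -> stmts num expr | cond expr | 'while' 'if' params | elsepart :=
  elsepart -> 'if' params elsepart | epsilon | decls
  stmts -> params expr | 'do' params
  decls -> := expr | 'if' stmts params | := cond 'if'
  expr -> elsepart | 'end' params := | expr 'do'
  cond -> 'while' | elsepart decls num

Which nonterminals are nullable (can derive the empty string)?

Directly nullable (have an epsilon-production): elsepart.
expr -> elsepart with every symbol nullable, so expr is nullable.
No other nonterminal has a production whose RHS symbols are all nullable.

{ elsepart, expr }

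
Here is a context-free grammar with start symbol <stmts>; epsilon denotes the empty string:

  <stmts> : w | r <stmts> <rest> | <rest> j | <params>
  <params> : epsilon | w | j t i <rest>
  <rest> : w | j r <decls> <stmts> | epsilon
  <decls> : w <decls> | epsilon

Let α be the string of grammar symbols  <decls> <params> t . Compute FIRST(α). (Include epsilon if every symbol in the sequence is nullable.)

{ j, t, w }

Add FIRST(<decls>)\{epsilon} = { w }; <decls> is nullable, continue.
Add FIRST(<params>)\{epsilon} = { j, w }; <params> is nullable, continue.
t is a terminal; add {t} and stop.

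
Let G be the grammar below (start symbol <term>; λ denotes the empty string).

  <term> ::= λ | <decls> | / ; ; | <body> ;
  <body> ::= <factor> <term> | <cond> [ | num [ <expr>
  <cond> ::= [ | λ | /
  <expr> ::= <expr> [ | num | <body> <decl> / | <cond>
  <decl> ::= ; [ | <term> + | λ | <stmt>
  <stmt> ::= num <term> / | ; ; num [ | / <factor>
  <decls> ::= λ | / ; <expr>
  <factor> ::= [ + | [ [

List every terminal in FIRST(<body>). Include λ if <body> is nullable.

From <body> ::= <factor> <term>: add FIRST(<factor>) = { [ }.
From <body> ::= <cond> [: <cond> nullable, take FIRST(<cond>) ∪ {[} = { /, [ }.
<body> ::= num [ <expr> contributes {num}.
Union: FIRST(<body>) = { /, [, num }.

{ /, [, num }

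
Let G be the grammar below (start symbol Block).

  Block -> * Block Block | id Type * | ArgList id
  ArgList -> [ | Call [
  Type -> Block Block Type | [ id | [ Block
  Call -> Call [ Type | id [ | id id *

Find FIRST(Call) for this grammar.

{ id }

From Call -> Call [ Type: add FIRST(Call) = { id }.
Call -> id [ contributes {id}.
Call -> id id * contributes {id}.
Union: FIRST(Call) = { id }.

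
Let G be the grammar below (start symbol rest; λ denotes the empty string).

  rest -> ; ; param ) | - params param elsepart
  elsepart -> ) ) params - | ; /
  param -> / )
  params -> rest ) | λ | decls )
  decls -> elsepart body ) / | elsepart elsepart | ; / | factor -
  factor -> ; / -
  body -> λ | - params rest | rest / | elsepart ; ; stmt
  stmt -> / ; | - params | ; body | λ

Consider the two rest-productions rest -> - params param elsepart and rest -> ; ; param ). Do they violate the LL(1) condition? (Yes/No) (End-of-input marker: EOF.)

FIRST(- params param elsepart) = { - } and FIRST(; ; param )) = { ; }.
The FIRST sets are disjoint and neither alternative is nullable — no conflict.

No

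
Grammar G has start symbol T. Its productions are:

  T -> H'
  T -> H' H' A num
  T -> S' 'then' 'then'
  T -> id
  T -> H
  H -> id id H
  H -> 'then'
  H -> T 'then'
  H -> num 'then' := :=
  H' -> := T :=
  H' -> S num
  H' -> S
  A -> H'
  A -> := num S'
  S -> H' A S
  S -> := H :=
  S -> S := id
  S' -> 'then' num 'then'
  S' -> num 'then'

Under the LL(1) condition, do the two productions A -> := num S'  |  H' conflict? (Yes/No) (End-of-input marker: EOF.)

Yes

FIRST(:= num S') = { := } and FIRST(H') = { := }.
Both contain :=, so the two alternatives are not disjoint — LL(1) conflict.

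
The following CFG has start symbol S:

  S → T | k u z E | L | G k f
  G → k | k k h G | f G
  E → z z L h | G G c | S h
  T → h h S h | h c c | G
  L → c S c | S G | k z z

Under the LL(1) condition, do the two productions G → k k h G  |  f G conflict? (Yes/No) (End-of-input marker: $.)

No

FIRST(k k h G) = { k } and FIRST(f G) = { f }.
The FIRST sets are disjoint and neither alternative is nullable — no conflict.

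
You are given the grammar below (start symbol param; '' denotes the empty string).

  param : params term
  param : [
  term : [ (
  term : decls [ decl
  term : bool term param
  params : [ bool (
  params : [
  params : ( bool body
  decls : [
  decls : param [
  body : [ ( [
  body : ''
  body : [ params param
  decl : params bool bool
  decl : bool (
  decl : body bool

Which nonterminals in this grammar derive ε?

Directly nullable (have an ''-production): body.
No other nonterminal has a production whose RHS symbols are all nullable.

{ body }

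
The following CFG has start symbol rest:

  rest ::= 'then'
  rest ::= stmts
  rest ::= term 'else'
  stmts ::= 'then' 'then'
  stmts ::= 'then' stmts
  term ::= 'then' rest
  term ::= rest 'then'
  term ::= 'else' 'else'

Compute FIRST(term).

{ 'else', 'then' }

term ::= 'then' rest contributes {'then'}.
From term ::= rest 'then': add FIRST(rest) = { 'else', 'then' }.
term ::= 'else' 'else' contributes {'else'}.
Union: FIRST(term) = { 'else', 'then' }.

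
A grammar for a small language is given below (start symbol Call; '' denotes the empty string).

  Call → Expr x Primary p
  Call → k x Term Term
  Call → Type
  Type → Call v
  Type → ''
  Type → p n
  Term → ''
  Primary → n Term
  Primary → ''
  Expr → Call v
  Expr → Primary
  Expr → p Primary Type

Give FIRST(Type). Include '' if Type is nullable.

From Type → Call v: Call nullable, take FIRST(Call) ∪ {v} = { k, n, p, v, x }.
Type → '' contributes ''.
Type → p n contributes {p}.
Union: FIRST(Type) = { k, n, p, v, x, '' }.

{ k, n, p, v, x, '' }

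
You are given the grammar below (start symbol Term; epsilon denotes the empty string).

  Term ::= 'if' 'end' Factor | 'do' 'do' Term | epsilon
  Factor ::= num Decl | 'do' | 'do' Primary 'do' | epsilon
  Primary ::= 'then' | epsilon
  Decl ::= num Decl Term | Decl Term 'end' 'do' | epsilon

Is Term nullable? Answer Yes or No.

Term has an epsilon-production, so Term ⇒ epsilon.

Yes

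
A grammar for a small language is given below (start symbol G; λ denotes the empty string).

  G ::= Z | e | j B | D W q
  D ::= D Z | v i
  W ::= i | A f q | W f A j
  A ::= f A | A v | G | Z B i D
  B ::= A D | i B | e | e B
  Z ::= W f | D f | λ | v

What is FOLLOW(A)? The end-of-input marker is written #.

{ f, j, v }

In W ::= A f q: add FIRST(f q) = { f }.
In W ::= W f A j: add FIRST(j) = { j }.
In A ::= f A: A is at the end, add FOLLOW(A) = { f, j, v }.
In A ::= A v: add FIRST(v) = { v }.
In B ::= A D: add FIRST(D) = { v }.
Union: FOLLOW(A) = { f, j, v }.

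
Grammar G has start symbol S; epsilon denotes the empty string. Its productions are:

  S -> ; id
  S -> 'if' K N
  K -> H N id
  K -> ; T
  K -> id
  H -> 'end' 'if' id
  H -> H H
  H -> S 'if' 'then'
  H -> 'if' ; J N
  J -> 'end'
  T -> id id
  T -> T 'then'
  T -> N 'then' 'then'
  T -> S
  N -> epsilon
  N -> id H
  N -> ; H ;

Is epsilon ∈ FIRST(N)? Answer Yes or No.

N has an epsilon-production, so N ⇒ epsilon.

Yes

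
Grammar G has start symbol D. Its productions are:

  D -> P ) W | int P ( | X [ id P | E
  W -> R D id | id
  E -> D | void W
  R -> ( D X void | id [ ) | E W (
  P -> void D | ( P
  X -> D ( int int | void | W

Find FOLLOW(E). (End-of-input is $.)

In D -> E: E is at the end, add FOLLOW(D) = { $, (, ), id, int, void }.
In R -> E W (: add FIRST(W () = { (, id, int, void }.
Union: FOLLOW(E) = { $, (, ), id, int, void }.

{ $, (, ), id, int, void }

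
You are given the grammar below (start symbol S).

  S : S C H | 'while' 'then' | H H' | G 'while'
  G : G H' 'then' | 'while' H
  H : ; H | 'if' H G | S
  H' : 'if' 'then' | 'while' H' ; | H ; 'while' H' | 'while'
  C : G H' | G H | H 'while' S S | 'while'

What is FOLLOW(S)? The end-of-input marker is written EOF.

S is the start symbol, so EOF ∈ FOLLOW(S).
In S : S C H: add FIRST(C H) = { 'if', 'while', ; }.
In H : S: S is at the end, add FOLLOW(H) = { EOF, 'if', 'while', ; }.
In C : H 'while' S S: add FIRST(S) = { 'if', 'while', ; }.
In C : H 'while' S S: S is at the end, add FOLLOW(C) = { 'if', 'while', ; }.
Union: FOLLOW(S) = { EOF, 'if', 'while', ; }.

{ EOF, 'if', 'while', ; }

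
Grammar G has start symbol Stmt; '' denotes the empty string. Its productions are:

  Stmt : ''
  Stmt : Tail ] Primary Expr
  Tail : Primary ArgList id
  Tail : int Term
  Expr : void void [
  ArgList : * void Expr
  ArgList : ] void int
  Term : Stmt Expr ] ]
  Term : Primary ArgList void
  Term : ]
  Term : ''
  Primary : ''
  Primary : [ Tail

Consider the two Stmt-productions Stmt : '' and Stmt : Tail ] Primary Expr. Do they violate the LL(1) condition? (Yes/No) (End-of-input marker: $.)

FIRST('') = { '' } and FIRST(Tail ] Primary Expr) = { *, [, ], int }.
The first is nullable but FOLLOW(Stmt) = { $, void } is disjoint from FIRST of the second.

No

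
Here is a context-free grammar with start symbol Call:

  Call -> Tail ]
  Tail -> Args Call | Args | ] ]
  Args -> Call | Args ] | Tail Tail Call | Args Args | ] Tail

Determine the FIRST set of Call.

{ ] }

From Call -> Tail ]: add FIRST(Tail) = { ] }.
Union: FIRST(Call) = { ] }.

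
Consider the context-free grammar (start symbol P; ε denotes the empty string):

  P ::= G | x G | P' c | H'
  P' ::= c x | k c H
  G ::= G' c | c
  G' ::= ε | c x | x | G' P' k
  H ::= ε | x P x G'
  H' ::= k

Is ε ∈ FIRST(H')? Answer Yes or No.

Nullable nonterminals: G', H.
No production of H' has an RHS whose symbols are all nullable, so H' is not nullable.

No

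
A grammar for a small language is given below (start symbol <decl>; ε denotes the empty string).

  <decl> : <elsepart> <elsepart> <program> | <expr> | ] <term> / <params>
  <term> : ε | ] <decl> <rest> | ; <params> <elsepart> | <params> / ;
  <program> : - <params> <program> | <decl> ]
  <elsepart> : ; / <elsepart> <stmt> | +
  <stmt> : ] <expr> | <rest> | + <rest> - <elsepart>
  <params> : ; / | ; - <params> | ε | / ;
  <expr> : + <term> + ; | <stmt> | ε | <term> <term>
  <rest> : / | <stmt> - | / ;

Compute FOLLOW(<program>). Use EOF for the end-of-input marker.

In <decl> : <elsepart> <elsepart> <program>: <program> is at the end, add FOLLOW(<decl>) = { EOF, +, /, ] }.
In <program> : - <params> <program>: <program> is at the end, add FOLLOW(<program>) = { EOF, +, /, ] }.
Union: FOLLOW(<program>) = { EOF, +, /, ] }.

{ EOF, +, /, ] }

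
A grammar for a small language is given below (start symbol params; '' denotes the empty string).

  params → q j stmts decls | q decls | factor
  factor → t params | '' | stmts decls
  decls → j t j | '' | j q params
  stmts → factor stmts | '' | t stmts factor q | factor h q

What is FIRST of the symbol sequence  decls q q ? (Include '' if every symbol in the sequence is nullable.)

{ j, q }

Add FIRST(decls)\{''} = { j }; decls is nullable, continue.
q is a terminal; add {q} and stop.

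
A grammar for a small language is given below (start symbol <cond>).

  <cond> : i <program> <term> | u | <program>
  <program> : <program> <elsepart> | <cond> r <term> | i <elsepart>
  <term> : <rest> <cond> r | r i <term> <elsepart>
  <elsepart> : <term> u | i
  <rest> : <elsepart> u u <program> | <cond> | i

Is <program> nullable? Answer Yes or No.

No nonterminal in this grammar is nullable.
No production of <program> has an RHS whose symbols are all nullable, so <program> is not nullable.

No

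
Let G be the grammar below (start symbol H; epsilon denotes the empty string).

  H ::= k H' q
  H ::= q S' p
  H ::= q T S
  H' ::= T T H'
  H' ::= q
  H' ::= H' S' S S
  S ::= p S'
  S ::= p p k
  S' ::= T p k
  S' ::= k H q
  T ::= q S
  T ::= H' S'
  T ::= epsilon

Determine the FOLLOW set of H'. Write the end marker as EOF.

In H ::= k H' q: add FIRST(q) = { q }.
In H' ::= T T H': H' is at the end, add FOLLOW(H') = { k, p, q }.
In H' ::= H' S' S S: add FIRST(S' S S) = { k, p, q }.
In T ::= H' S': add FIRST(S') = { k, p, q }.
Union: FOLLOW(H') = { k, p, q }.

{ k, p, q }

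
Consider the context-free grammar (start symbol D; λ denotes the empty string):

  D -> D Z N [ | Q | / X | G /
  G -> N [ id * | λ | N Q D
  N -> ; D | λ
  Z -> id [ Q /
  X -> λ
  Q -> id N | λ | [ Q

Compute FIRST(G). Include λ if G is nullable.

{ /, ;, [, id, λ }

From G -> N [ id *: N nullable, take FIRST(N) ∪ {[} = { ;, [ }.
G -> λ contributes λ.
From G -> N Q D: N, Q, D nullable, take FIRST(N) ∪ FIRST(Q) ∪ FIRST(D) = { /, ;, [, id }; also λ since the whole RHS is nullable.
Union: FIRST(G) = { /, ;, [, id, λ }.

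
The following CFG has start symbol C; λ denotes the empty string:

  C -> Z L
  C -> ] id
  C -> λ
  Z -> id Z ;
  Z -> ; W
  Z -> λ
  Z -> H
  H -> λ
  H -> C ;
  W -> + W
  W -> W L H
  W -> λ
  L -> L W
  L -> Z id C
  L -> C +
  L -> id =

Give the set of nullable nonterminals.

Directly nullable (have an λ-production): C, Z, H, W.
No other nonterminal has a production whose RHS symbols are all nullable.

{ C, H, W, Z }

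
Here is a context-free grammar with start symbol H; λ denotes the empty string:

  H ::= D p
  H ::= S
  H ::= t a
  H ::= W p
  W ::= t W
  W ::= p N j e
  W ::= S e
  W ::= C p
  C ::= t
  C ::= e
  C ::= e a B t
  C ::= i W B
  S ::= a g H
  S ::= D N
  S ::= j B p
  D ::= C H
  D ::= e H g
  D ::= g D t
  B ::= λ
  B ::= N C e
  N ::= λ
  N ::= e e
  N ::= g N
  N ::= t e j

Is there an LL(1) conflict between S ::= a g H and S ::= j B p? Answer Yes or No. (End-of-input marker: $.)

FIRST(a g H) = { a } and FIRST(j B p) = { j }.
The FIRST sets are disjoint and neither alternative is nullable — no conflict.

No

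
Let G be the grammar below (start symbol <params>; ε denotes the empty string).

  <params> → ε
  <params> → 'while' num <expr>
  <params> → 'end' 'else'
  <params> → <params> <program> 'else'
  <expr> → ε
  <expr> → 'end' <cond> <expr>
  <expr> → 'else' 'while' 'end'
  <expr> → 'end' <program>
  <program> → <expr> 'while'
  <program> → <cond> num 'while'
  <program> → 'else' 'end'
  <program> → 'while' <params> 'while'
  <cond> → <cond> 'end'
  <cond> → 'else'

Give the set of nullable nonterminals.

{ <expr>, <params> }

Directly nullable (have an ε-production): <params>, <expr>.
No other nonterminal has a production whose RHS symbols are all nullable.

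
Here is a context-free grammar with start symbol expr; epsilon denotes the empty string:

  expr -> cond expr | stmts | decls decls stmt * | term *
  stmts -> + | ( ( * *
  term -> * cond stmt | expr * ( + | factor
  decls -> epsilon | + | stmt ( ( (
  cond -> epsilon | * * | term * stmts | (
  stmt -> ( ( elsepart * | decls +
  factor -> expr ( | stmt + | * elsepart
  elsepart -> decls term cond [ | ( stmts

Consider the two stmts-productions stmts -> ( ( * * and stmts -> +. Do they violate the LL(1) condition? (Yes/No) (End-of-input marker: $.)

No

FIRST(( ( * *) = { ( } and FIRST(+) = { + }.
The FIRST sets are disjoint and neither alternative is nullable — no conflict.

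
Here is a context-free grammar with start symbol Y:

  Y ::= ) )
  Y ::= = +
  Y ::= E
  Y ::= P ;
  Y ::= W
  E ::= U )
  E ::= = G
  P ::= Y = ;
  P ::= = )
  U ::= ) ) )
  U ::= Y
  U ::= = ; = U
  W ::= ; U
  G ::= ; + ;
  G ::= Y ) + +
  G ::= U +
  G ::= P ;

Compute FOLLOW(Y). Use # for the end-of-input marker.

{ #, ), +, = }

Y is the start symbol, so # ∈ FOLLOW(Y).
In P ::= Y = ;: add FIRST(= ;) = { = }.
In U ::= Y: Y is at the end, add FOLLOW(U) = { #, ), +, = }.
In G ::= Y ) + +: add FIRST() + +) = { ) }.
Union: FOLLOW(Y) = { #, ), +, = }.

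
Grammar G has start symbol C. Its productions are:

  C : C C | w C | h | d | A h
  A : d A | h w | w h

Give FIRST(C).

{ d, h, w }

From C : C C: add FIRST(C) = { d, h, w }.
C : w C contributes {w}.
C : h contributes {h}.
C : d contributes {d}.
From C : A h: add FIRST(A) = { d, h, w }.
Union: FIRST(C) = { d, h, w }.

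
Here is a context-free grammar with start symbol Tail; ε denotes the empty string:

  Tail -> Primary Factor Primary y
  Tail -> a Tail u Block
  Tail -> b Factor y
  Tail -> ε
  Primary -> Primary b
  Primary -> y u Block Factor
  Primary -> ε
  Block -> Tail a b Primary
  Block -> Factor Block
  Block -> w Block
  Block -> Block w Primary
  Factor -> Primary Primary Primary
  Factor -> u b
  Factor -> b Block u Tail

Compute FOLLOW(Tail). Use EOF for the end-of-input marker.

{ EOF, a, b, u, w, y }

Tail is the start symbol, so EOF ∈ FOLLOW(Tail).
In Tail -> a Tail u Block: add FIRST(u Block) = { u }.
In Block -> Tail a b Primary: add FIRST(a b Primary) = { a }.
In Factor -> b Block u Tail: Tail is at the end, add FOLLOW(Factor) = { EOF, a, b, u, w, y }.
Union: FOLLOW(Tail) = { EOF, a, b, u, w, y }.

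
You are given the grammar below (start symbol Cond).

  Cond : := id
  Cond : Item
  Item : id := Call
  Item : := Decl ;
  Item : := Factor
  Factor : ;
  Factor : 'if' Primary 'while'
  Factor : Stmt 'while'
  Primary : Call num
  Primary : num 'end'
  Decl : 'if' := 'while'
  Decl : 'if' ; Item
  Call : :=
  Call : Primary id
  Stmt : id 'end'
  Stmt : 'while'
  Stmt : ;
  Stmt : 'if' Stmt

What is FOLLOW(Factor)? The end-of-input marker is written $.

{ $, ; }

In Item : := Factor: Factor is at the end, add FOLLOW(Item) = { $, ; }.
Union: FOLLOW(Factor) = { $, ; }.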